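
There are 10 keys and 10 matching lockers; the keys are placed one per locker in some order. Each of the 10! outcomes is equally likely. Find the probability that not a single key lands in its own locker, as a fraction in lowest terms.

Favorable outcomes: !10 = 1334961.
Total outcomes: 10! = 3628800.
Probability = 1334961/3628800 = 16481/44800.

16481/44800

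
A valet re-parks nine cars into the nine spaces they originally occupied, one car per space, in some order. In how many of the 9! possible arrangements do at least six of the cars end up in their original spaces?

# with exactly i fixed is C(9,i)·!(9-i); sum over i=6..9:
  i=6: C(9,6)·!3 = 84·2 = 168
  i=7: C(9,7)·!2 = 36·1 = 36
  i=8: C(9,8)·!1 = 9·0 = 0
  i=9: C(9,9)·!0 = 1·1 = 1
Total = 205.

205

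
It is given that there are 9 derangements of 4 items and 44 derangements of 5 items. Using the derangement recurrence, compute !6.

265

!6 = (6-1)·(!5 + !4) = 5·(44 + 9) = 5·53 = 265.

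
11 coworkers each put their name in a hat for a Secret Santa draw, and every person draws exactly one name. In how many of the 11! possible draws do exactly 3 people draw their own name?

Pick the 3 fixed positions: C(11,3) = 165 ways.
The remaining 8 must be deranged: !8 = 14833.
Total: 165 × 14833 = 2447445.

2447445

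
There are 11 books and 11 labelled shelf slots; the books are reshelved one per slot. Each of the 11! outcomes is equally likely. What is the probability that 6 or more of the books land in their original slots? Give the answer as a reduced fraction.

Favorable outcomes: Σ_{i≥6} C(11,i)·!(11-i) = 462·44 + 330·9 + 165·2 + 55·1 + 11·0 + 1·1 = 23684.
Total outcomes: 11! = 39916800.
Probability = 23684/39916800 = 5921/9979200.

5921/9979200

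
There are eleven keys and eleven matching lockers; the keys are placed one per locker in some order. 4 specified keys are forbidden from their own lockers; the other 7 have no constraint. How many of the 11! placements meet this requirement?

Inclusion-exclusion on the 4 forbidden self-matches:
Σ_{j=0}^{4} (-1)^j C(4,j)(11-j)!
= C(4,0)·11! - C(4,1)·10! + C(4,2)·9! - C(4,3)·8! + C(4,4)·7!
= 39916800 - 14515200 + 2177280 - 161280 + 5040
= 27422640

27422640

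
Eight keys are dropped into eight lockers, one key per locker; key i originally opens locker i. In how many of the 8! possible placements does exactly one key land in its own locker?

Choose which one of the 8 is fixed: C(8,1) = 8.
The other 7 form a derangement: !7 = 1854.
Total: 8 × 1854 = 14832.

14832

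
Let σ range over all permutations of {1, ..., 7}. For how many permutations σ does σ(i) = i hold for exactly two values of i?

924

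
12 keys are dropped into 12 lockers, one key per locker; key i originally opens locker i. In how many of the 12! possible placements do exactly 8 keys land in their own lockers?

4455

Choose which 8 of the 12 are fixed: C(12,8) = 495.
The remaining 4 must be deranged: !4 = 9.
Total: 495 × 9 = 4455.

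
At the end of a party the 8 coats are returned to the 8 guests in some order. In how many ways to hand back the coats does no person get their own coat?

14833

!8 is the nearest integer to 8!/e.
8! = 40320, and 40320/e ≈ 14832.90, so !8 = 14833.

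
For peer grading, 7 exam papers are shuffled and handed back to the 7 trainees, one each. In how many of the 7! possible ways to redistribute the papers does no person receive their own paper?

1854

By inclusion-exclusion, !7 = Σ (-1)^k · 7!/k! for k=0..7
= 7! - 7!/1! + 7!/2! - 7!/3! + 7!/4! - 7!/5! + 7!/6! - 7!/7!
= 5040 - 5040 + 2520 - 840 + 210 - 42 + 7 - 1
= 1854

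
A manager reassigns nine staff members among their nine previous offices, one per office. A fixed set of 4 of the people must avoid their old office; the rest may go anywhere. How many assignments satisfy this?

229080

Let A_j be the event that the j-th constrained one is fixed. By inclusion-exclusion over the 4 events:
Σ_{j=0}^{4} (-1)^j C(4,j)(9-j)!
= C(4,0)·9! - C(4,1)·8! + C(4,2)·7! - C(4,3)·6! + C(4,4)·5!
= 362880 - 161280 + 30240 - 2880 + 120
= 229080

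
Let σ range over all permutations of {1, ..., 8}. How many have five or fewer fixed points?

40291

Sum C(8,i)·!(8-i) for i = 0..5:
  i=0: C(8,0)·!8 = 1·14833 = 14833
  i=1: C(8,1)·!7 = 8·1854 = 14832
  i=2: C(8,2)·!6 = 28·265 = 7420
  i=3: C(8,3)·!5 = 56·44 = 2464
  i=4: C(8,4)·!4 = 70·9 = 630
  i=5: C(8,5)·!3 = 56·2 = 112
Total = 40291.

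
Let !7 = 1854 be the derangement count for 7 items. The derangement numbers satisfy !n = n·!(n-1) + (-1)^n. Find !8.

14833

!8 = 8·1854 + 1 = 14833.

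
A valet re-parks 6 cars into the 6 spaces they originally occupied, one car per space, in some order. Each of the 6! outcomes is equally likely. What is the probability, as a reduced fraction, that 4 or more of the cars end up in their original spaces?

1/45

Favorable outcomes: Σ_{i≥4} C(6,i)·!(6-i) = 15·1 + 6·0 + 1·1 = 16.
Total outcomes: 6! = 720.
Probability = 16/720 = 1/45.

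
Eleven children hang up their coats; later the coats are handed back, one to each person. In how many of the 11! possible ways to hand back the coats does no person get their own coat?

14684570

The subfactorial !11 = [11!/e] (nearest integer).
11! = 39916800, and 39916800/e ≈ 14684570.08, so !11 = 14684570.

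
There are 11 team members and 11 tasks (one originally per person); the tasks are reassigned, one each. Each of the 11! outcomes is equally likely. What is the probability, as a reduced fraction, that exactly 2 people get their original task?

Favorable outcomes: C(11,2)·!9 = 55·133496 = 7342280.
Total outcomes: 11! = 39916800.
Probability = 7342280/39916800 = 16687/90720.

16687/90720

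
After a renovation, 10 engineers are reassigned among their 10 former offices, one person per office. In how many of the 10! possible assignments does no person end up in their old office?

!10 = 10! · Σ_{k=0}^{10} (-1)^k/k!
= 10! - 10!/1! + 10!/2! - 10!/3! + 10!/4! - 10!/5! + 10!/6! - 10!/7! + 10!/8! - 10!/9! + 10!/10!
= 3628800 - 3628800 + 1814400 - 604800 + 151200 - 30240 + 5040 - 720 + 90 - 10 + 1
= 1334961

1334961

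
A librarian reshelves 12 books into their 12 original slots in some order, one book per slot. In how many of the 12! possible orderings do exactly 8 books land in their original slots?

Pick the 8 fixed positions: C(12,8) = 495 ways.
The remaining 4 must be deranged: !4 = 9.
Total: 495 × 9 = 4455.

4455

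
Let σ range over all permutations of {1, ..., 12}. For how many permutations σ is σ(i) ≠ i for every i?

176214841

!12 is the nearest integer to 12!/e.
12! = 479001600, and 479001600/e ≈ 176214840.93, so !12 = 176214841.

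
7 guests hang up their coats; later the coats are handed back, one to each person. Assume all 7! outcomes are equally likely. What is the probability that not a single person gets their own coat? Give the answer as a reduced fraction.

103/280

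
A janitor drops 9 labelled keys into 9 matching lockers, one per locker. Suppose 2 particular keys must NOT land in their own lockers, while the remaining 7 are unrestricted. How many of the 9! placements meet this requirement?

Inclusion-exclusion on the 2 forbidden self-matches:
Σ_{j=0}^{2} (-1)^j C(2,j)(9-j)!
= C(2,0)·9! - C(2,1)·8! + C(2,2)·7!
= 362880 - 80640 + 5040
= 287280

287280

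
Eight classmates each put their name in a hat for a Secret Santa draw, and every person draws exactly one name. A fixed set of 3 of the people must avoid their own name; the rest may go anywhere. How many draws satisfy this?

27240

Inclusion-exclusion on the 3 forbidden self-matches:
Σ_{j=0}^{3} (-1)^j C(3,j)(8-j)!
= C(3,0)·8! - C(3,1)·7! + C(3,2)·6! - C(3,3)·5!
= 40320 - 15120 + 2160 - 120
= 27240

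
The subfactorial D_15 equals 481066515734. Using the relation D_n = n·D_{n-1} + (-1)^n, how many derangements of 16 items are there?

D_16 = 16·481066515734 + 1 = 7697064251745.

7697064251745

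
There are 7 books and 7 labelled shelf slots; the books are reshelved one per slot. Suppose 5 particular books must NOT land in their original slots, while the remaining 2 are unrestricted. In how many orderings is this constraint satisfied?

Let A_j be the event that the j-th constrained one is fixed. By inclusion-exclusion over the 5 events:
Σ_{j=0}^{5} (-1)^j C(5,j)(7-j)!
= C(5,0)·7! - C(5,1)·6! + C(5,2)·5! - C(5,3)·4! + C(5,4)·3! - C(5,5)·2!
= 5040 - 3600 + 1200 - 240 + 30 - 2
= 2428

2428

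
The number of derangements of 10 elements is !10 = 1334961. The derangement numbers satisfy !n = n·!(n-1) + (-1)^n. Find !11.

14684570

!11 = 11·1334961 - 1 = 14684570.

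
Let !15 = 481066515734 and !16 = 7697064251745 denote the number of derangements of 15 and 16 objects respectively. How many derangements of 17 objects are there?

130850092279664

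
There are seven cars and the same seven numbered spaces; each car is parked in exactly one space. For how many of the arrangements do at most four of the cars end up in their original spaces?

5018

# with exactly i fixed is C(7,i)·!(7-i); sum over i=0..4:
  i=0: C(7,0)·!7 = 1·1854 = 1854
  i=1: C(7,1)·!6 = 7·265 = 1855
  i=2: C(7,2)·!5 = 21·44 = 924
  i=3: C(7,3)·!4 = 35·9 = 315
  i=4: C(7,4)·!3 = 35·2 = 70
Total = 5018.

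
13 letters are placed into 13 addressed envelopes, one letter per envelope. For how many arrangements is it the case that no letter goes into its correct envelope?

!13 = 13! · Σ_{k=0}^{13} (-1)^k/k!
= 13! - 13!/1! + 13!/2! - 13!/3! + 13!/4! - 13!/5! + 13!/6! - 13!/7! + 13!/8! - 13!/9! + 13!/10! - 13!/11! + 13!/12! - 13!/13!
= 6227020800 - 6227020800 + 3113510400 - 1037836800 + 259459200 - 51891840 + 8648640 - 1235520 + 154440 - 17160 + 1716 - 156 + 13 - 1
= 2290792932

2290792932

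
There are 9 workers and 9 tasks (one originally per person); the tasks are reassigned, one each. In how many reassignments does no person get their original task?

133496

Recurrence: !9 = 9·!8 + (-1)^9.
!9 = 9·14833 - 1 = 133496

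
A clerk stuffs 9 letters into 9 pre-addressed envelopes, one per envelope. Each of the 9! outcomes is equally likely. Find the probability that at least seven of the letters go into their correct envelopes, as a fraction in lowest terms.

37/362880

Favorable outcomes: Σ_{i≥7} C(9,i)·!(9-i) = 36·1 + 9·0 + 1·1 = 37.
Total outcomes: 9! = 362880.
Probability = 37/362880 = 37/362880.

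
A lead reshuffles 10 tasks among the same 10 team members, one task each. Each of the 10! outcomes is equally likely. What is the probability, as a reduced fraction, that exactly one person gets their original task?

Favorable outcomes: C(10,1)·!9 = 10·133496 = 1334960.
Total outcomes: 10! = 3628800.
Probability = 1334960/3628800 = 16687/45360.

16687/45360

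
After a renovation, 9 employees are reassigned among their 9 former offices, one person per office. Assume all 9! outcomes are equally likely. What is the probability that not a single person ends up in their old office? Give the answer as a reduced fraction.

16687/45360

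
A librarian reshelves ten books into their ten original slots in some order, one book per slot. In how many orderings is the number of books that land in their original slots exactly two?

667485

Pick the 2 fixed positions: C(10,2) = 45 ways.
The remaining 8 must be deranged: !8 = 14833.
Total: 45 × 14833 = 667485.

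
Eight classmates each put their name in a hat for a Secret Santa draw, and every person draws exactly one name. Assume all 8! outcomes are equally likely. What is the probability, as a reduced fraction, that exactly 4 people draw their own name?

1/64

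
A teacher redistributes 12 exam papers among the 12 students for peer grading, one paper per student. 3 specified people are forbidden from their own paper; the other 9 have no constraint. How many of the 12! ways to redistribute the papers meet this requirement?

369774720

Let A_j be the event that the j-th constrained one is fixed. By inclusion-exclusion over the 3 events:
Σ_{j=0}^{3} (-1)^j C(3,j)(12-j)!
= C(3,0)·12! - C(3,1)·11! + C(3,2)·10! - C(3,3)·9!
= 479001600 - 119750400 + 10886400 - 362880
= 369774720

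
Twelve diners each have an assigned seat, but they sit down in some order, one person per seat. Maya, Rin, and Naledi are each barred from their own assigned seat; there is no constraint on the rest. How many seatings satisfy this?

369774720

Let A_j be the event that the j-th constrained one is fixed. By inclusion-exclusion over the 3 events:
Σ_{j=0}^{3} (-1)^j C(3,j)(12-j)!
= C(3,0)·12! - C(3,1)·11! + C(3,2)·10! - C(3,3)·9!
= 479001600 - 119750400 + 10886400 - 362880
= 369774720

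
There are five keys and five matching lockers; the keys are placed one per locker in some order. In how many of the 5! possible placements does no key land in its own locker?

44

The number of derangements of 5 is !5 = Σ_{k=0}^{5} (-1)^k·5!/k!
= 5! - 5!/1! + 5!/2! - 5!/3! + 5!/4! - 5!/5!
= 120 - 120 + 60 - 20 + 5 - 1
= 44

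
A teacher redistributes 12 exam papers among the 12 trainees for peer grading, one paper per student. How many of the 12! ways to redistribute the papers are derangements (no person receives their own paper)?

176214841

!12 = 12! · Σ_{k=0}^{12} (-1)^k/k!
= 12! - 12!/1! + 12!/2! - 12!/3! + 12!/4! - 12!/5! + 12!/6! - 12!/7! + 12!/8! - 12!/9! + 12!/10! - 12!/11! + 12!/12!
= 479001600 - 479001600 + 239500800 - 79833600 + 19958400 - 3991680 + 665280 - 95040 + 11880 - 1320 + 132 - 12 + 1
= 176214841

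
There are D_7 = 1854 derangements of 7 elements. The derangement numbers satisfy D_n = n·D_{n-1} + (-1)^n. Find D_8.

D_8 = 8·1854 + 1 = 14833.

14833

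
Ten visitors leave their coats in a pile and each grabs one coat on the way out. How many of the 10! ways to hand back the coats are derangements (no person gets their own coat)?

1334961

!10 = 10! · Σ_{k=0}^{10} (-1)^k/k!
= 10! - 10!/1! + 10!/2! - 10!/3! + 10!/4! - 10!/5! + 10!/6! - 10!/7! + 10!/8! - 10!/9! + 10!/10!
= 3628800 - 3628800 + 1814400 - 604800 + 151200 - 30240 + 5040 - 720 + 90 - 10 + 1
= 1334961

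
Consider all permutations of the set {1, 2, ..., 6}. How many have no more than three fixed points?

704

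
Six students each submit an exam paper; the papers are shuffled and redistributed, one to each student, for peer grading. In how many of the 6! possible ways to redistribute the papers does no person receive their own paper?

265

Recurrence: !6 = 5·(!5 + !4).
!6 = 5·(44 + 9) = 5·53 = 265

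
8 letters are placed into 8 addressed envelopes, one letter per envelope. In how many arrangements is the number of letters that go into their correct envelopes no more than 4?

Sum C(8,i)·!(8-i) for i = 0..4:
  i=0: C(8,0)·!8 = 1·14833 = 14833
  i=1: C(8,1)·!7 = 8·1854 = 14832
  i=2: C(8,2)·!6 = 28·265 = 7420
  i=3: C(8,3)·!5 = 56·44 = 2464
  i=4: C(8,4)·!4 = 70·9 = 630
Total = 40179.

40179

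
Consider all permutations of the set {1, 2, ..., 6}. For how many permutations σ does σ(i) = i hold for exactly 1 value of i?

264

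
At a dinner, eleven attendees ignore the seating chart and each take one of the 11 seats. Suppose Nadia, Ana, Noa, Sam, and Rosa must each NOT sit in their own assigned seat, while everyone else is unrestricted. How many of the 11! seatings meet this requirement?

Inclusion-exclusion on the 5 forbidden self-matches:
Σ_{j=0}^{5} (-1)^j C(5,j)(11-j)!
= C(5,0)·11! - C(5,1)·10! + C(5,2)·9! - C(5,3)·8! + C(5,4)·7! - C(5,5)·6!
= 39916800 - 18144000 + 3628800 - 403200 + 25200 - 720
= 25022880

25022880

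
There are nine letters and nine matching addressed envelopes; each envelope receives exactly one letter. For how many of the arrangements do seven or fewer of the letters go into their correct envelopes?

Sum C(9,i)·!(9-i) for i = 0..7:
  i=0: C(9,0)·!9 = 1·133496 = 133496
  i=1: C(9,1)·!8 = 9·14833 = 133497
  i=2: C(9,2)·!7 = 36·1854 = 66744
  i=3: C(9,3)·!6 = 84·265 = 22260
  i=4: C(9,4)·!5 = 126·44 = 5544
  i=5: C(9,5)·!4 = 126·9 = 1134
  i=6: C(9,6)·!3 = 84·2 = 168
  i=7: C(9,7)·!2 = 36·1 = 36
Total = 362879.

362879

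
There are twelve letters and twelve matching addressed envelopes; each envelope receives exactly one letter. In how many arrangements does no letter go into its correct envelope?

176214841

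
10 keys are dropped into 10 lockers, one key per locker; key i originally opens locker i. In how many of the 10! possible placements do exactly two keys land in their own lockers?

667485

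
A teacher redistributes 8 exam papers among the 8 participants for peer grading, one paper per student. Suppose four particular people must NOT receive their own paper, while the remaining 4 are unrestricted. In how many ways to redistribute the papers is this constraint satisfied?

24024

Inclusion-exclusion on the 4 forbidden self-matches:
Σ_{j=0}^{4} (-1)^j C(4,j)(8-j)!
= C(4,0)·8! - C(4,1)·7! + C(4,2)·6! - C(4,3)·5! + C(4,4)·4!
= 40320 - 20160 + 4320 - 480 + 24
= 24024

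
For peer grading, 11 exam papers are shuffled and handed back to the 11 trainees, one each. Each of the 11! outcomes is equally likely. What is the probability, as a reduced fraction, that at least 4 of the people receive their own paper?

Favorable outcomes: Σ_{i≥4} C(11,i)·!(11-i) = 330·1854 + 462·265 + 462·44 + 330·9 + 165·2 + 55·1 + 11·0 + 1·1 = 757934.
Total outcomes: 11! = 39916800.
Probability = 757934/39916800 = 378967/19958400.

378967/19958400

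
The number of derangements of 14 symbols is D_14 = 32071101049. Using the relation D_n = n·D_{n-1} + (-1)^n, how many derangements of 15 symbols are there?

481066515734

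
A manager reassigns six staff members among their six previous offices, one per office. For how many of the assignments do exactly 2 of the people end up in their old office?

135

Choose which 2 of the 6 are fixed: C(6,2) = 15.
The remaining 4 must be deranged: !4 = 9.
Total: 15 × 9 = 135.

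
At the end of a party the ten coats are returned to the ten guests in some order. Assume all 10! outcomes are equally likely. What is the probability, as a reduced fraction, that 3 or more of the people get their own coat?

Favorable outcomes: Σ_{i≥3} C(10,i)·!(10-i) = 120·1854 + 210·265 + 252·44 + 210·9 + 120·2 + 45·1 + 10·0 + 1·1 = 291394.
Total outcomes: 10! = 3628800.
Probability = 291394/3628800 = 145697/1814400.

145697/1814400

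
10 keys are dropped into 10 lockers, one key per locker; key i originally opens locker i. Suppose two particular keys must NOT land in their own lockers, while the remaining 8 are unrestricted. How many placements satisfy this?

2943360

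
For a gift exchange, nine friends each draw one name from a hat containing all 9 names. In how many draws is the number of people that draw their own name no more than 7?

Sum C(9,i)·!(9-i) for i = 0..7:
  i=0: C(9,0)·!9 = 1·133496 = 133496
  i=1: C(9,1)·!8 = 9·14833 = 133497
  i=2: C(9,2)·!7 = 36·1854 = 66744
  i=3: C(9,3)·!6 = 84·265 = 22260
  i=4: C(9,4)·!5 = 126·44 = 5544
  i=5: C(9,5)·!4 = 126·9 = 1134
  i=6: C(9,6)·!3 = 84·2 = 168
  i=7: C(9,7)·!2 = 36·1 = 36
Total = 362879.

362879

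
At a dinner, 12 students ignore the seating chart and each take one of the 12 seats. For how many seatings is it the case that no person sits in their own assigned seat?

By inclusion-exclusion, !12 = Σ (-1)^k · 12!/k! for k=0..12
= 12! - 12!/1! + 12!/2! - 12!/3! + 12!/4! - 12!/5! + 12!/6! - 12!/7! + 12!/8! - 12!/9! + 12!/10! - 12!/11! + 12!/12!
= 479001600 - 479001600 + 239500800 - 79833600 + 19958400 - 3991680 + 665280 - 95040 + 11880 - 1320 + 132 - 12 + 1
= 176214841

176214841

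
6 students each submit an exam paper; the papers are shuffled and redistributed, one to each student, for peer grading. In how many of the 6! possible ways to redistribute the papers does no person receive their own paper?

265

Recurrence: !6 = 5·(!5 + !4).
!6 = 5·(44 + 9) = 5·53 = 265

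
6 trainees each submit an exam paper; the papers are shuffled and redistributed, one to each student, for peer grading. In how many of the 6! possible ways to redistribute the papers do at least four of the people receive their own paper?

Sum C(6,i)·!(6-i) for i = 4..6:
  i=4: C(6,4)·!2 = 15·1 = 15
  i=5: C(6,5)·!1 = 6·0 = 0
  i=6: C(6,6)·!0 = 1·1 = 1
Total = 16.

16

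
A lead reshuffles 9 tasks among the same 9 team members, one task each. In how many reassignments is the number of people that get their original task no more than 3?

Sum C(9,i)·!(9-i) for i = 0..3:
  i=0: C(9,0)·!9 = 1·133496 = 133496
  i=1: C(9,1)·!8 = 9·14833 = 133497
  i=2: C(9,2)·!7 = 36·1854 = 66744
  i=3: C(9,3)·!6 = 84·265 = 22260
Total = 355997.

355997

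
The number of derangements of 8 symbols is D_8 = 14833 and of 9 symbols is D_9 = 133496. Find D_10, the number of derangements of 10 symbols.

1334961

D_10 = (10-1)·(D_9 + D_8) = 9·(133496 + 14833) = 9·148329 = 1334961.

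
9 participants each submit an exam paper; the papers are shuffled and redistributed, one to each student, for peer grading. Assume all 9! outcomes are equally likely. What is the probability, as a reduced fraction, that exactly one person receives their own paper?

Favorable outcomes: C(9,1)·!8 = 9·14833 = 133497.
Total outcomes: 9! = 362880.
Probability = 133497/362880 = 2119/5760.

2119/5760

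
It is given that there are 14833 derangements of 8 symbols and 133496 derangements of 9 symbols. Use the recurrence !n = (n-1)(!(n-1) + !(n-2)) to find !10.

1334961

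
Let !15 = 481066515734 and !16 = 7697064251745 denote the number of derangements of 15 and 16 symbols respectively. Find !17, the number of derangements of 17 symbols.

130850092279664

!17 = (17-1)·(!16 + !15) = 16·(7697064251745 + 481066515734) = 16·8178130767479 = 130850092279664.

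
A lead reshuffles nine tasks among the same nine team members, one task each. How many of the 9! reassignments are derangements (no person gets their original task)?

133496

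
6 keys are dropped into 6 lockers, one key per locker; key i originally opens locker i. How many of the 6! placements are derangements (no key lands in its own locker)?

The number of derangements of 6 is !6 = Σ_{k=0}^{6} (-1)^k·6!/k!
= 6! - 6!/1! + 6!/2! - 6!/3! + 6!/4! - 6!/5! + 6!/6!
= 720 - 720 + 360 - 120 + 30 - 6 + 1
= 265

265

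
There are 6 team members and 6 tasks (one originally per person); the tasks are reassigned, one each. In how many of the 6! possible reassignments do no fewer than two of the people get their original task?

191

# with exactly i fixed is C(6,i)·!(6-i); sum over i=2..6:
  i=2: C(6,2)·!4 = 15·9 = 135
  i=3: C(6,3)·!3 = 20·2 = 40
  i=4: C(6,4)·!2 = 15·1 = 15
  i=5: C(6,5)·!1 = 6·0 = 0
  i=6: C(6,6)·!0 = 1·1 = 1
Total = 191.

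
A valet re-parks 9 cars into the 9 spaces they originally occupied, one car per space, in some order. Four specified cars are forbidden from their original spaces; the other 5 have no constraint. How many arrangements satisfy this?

229080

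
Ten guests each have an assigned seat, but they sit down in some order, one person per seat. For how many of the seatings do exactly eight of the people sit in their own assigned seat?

45

Choose which 8 of the 10 are fixed: C(10,8) = 45.
The other 2 form a derangement: !2 = 1.
Total: 45 × 1 = 45.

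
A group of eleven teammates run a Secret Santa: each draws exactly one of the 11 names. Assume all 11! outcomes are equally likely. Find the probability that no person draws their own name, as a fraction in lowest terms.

1468457/3991680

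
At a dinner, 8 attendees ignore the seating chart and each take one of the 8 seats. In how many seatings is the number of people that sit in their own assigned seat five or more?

Sum C(8,i)·!(8-i) for i = 5..8:
  i=5: C(8,5)·!3 = 56·2 = 112
  i=6: C(8,6)·!2 = 28·1 = 28
  i=7: C(8,7)·!1 = 8·0 = 0
  i=8: C(8,8)·!0 = 1·1 = 1
Total = 141.

141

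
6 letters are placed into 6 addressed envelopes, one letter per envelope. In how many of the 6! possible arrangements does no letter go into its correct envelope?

265

!6 is the nearest integer to 6!/e.
6! = 720, and 720/e ≈ 264.87, so !6 = 265.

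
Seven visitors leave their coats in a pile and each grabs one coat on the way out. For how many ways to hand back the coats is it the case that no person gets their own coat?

1854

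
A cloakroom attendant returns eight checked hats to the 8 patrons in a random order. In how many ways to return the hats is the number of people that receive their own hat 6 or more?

29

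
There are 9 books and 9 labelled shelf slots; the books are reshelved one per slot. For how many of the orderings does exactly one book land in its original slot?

133497

Pick the single fixed position: C(9,1) = 9 ways.
The other 8 form a derangement: !8 = 14833.
Total: 9 × 14833 = 133497.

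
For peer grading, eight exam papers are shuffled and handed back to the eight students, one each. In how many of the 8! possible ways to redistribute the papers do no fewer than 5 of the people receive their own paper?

Sum C(8,i)·!(8-i) for i = 5..8:
  i=5: C(8,5)·!3 = 56·2 = 112
  i=6: C(8,6)·!2 = 28·1 = 28
  i=7: C(8,7)·!1 = 8·0 = 0
  i=8: C(8,8)·!0 = 1·1 = 1
Total = 141.

141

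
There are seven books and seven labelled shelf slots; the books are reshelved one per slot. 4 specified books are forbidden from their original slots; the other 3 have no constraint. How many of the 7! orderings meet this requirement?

Let A_j be the event that the j-th constrained one is fixed. By inclusion-exclusion over the 4 events:
Σ_{j=0}^{4} (-1)^j C(4,j)(7-j)!
= C(4,0)·7! - C(4,1)·6! + C(4,2)·5! - C(4,3)·4! + C(4,4)·3!
= 5040 - 2880 + 720 - 96 + 6
= 2790

2790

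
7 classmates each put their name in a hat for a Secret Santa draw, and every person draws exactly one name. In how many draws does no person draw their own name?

By inclusion-exclusion, !7 = Σ (-1)^k · 7!/k! for k=0..7
= 7! - 7!/1! + 7!/2! - 7!/3! + 7!/4! - 7!/5! + 7!/6! - 7!/7!
= 5040 - 5040 + 2520 - 840 + 210 - 42 + 7 - 1
= 1854

1854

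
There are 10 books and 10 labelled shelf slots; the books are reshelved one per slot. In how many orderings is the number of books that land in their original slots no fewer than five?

13264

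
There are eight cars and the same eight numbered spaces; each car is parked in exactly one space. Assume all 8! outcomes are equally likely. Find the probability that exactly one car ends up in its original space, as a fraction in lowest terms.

Favorable outcomes: C(8,1)·!7 = 8·1854 = 14832.
Total outcomes: 8! = 40320.
Probability = 14832/40320 = 103/280.

103/280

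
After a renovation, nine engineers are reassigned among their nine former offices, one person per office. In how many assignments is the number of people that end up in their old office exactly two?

Choose which 2 of the 9 are fixed: C(9,2) = 36.
The remaining 7 must be deranged: !7 = 1854.
Total: 36 × 1854 = 66744.

66744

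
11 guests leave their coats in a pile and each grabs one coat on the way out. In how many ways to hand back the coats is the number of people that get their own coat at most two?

36711421

# with exactly i fixed is C(11,i)·!(11-i); sum over i=0..2:
  i=0: C(11,0)·!11 = 1·14684570 = 14684570
  i=1: C(11,1)·!10 = 11·1334961 = 14684571
  i=2: C(11,2)·!9 = 55·133496 = 7342280
Total = 36711421.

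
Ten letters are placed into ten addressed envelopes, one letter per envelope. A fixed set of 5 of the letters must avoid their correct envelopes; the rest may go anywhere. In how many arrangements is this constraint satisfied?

Let A_j be the event that the j-th constrained one is fixed. By inclusion-exclusion over the 5 events:
Σ_{j=0}^{5} (-1)^j C(5,j)(10-j)!
= C(5,0)·10! - C(5,1)·9! + C(5,2)·8! - C(5,3)·7! + C(5,4)·6! - C(5,5)·5!
= 3628800 - 1814400 + 403200 - 50400 + 3600 - 120
= 2170680

2170680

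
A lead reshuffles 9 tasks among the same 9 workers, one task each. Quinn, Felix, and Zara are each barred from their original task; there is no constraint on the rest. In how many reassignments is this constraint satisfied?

Inclusion-exclusion on the 3 forbidden self-matches:
Σ_{j=0}^{3} (-1)^j C(3,j)(9-j)!
= C(3,0)·9! - C(3,1)·8! + C(3,2)·7! - C(3,3)·6!
= 362880 - 120960 + 15120 - 720
= 256320

256320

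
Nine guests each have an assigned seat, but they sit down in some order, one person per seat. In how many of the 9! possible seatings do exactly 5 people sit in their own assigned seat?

1134

Pick the 5 fixed positions: C(9,5) = 126 ways.
The remaining 4 must be deranged: !4 = 9.
Total: 126 × 9 = 1134.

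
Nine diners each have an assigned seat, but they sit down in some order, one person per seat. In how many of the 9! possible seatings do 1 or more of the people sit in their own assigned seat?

# with exactly i fixed is C(9,i)·!(9-i); sum over i=1..9:
  i=1: C(9,1)·!8 = 9·14833 = 133497
  i=2: C(9,2)·!7 = 36·1854 = 66744
  i=3: C(9,3)·!6 = 84·265 = 22260
  i=4: C(9,4)·!5 = 126·44 = 5544
  i=5: C(9,5)·!4 = 126·9 = 1134
  i=6: C(9,6)·!3 = 84·2 = 168
  i=7: C(9,7)·!2 = 36·1 = 36
  i=8: C(9,8)·!1 = 9·0 = 0
  i=9: C(9,9)·!0 = 1·1 = 1
Total = 229384.

229384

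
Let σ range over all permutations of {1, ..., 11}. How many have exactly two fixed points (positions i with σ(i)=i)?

7342280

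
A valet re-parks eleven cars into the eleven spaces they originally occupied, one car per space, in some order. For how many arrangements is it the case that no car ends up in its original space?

14684570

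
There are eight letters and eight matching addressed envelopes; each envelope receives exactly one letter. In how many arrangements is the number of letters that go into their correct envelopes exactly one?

Pick the single fixed position: C(8,1) = 8 ways.
The remaining 7 must be deranged: !7 = 1854.
Total: 8 × 1854 = 14832.

14832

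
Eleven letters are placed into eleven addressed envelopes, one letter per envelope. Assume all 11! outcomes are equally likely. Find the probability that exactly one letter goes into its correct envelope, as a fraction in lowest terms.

16481/44800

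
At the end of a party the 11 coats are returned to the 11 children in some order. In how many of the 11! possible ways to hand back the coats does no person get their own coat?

14684570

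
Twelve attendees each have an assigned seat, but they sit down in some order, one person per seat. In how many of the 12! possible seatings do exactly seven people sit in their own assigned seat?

34848

Choose which 7 of the 12 are fixed: C(12,7) = 792.
The remaining 5 must be deranged: !5 = 44.
Total: 792 × 44 = 34848.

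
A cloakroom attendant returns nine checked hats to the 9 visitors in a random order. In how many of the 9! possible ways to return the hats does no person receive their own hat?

133496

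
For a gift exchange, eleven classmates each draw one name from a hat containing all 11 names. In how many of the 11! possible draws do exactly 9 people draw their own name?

Pick the 9 fixed positions: C(11,9) = 55 ways.
The other 2 form a derangement: !2 = 1.
Total: 55 × 1 = 55.

55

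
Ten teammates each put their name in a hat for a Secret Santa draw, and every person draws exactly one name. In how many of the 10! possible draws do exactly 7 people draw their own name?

240

Choose which 7 of the 10 are fixed: C(10,7) = 120.
The other 3 form a derangement: !3 = 2.
Total: 120 × 2 = 240.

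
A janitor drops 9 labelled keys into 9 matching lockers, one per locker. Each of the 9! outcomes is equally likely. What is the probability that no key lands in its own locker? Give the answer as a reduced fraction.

Favorable outcomes: !9 = 133496.
Total outcomes: 9! = 362880.
Probability = 133496/362880 = 16687/45360.

16687/45360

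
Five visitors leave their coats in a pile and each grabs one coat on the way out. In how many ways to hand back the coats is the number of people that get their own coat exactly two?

Pick the 2 fixed positions: C(5,2) = 10 ways.
The other 3 form a derangement: !3 = 2.
Total: 10 × 2 = 20.

20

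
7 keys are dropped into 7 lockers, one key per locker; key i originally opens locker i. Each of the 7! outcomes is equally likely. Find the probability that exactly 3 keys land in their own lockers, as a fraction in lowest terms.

1/16

Favorable outcomes: C(7,3)·!4 = 35·9 = 315.
Total outcomes: 7! = 5040.
Probability = 315/5040 = 1/16.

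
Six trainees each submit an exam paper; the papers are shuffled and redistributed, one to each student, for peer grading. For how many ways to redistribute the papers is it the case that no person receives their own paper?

!6 = 6! · Σ_{k=0}^{6} (-1)^k/k!
= 6! - 6!/1! + 6!/2! - 6!/3! + 6!/4! - 6!/5! + 6!/6!
= 720 - 720 + 360 - 120 + 30 - 6 + 1
= 265

265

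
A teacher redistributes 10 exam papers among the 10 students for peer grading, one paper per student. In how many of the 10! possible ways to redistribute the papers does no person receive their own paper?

1334961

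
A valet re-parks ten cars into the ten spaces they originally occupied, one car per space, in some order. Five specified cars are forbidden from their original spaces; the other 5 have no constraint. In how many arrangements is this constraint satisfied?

2170680

Inclusion-exclusion on the 5 forbidden self-matches:
Σ_{j=0}^{5} (-1)^j C(5,j)(10-j)!
= C(5,0)·10! - C(5,1)·9! + C(5,2)·8! - C(5,3)·7! + C(5,4)·6! - C(5,5)·5!
= 3628800 - 1814400 + 403200 - 50400 + 3600 - 120
= 2170680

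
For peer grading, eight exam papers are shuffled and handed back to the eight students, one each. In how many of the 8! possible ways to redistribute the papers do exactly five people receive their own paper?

Choose which 5 of the 8 are fixed: C(8,5) = 56.
The remaining 3 must be deranged: !3 = 2.
Total: 56 × 2 = 112.

112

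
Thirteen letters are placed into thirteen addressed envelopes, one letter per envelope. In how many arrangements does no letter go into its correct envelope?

2290792932

The number of derangements of 13 is !13 = Σ_{k=0}^{13} (-1)^k·13!/k!
= 13! - 13!/1! + 13!/2! - 13!/3! + 13!/4! - 13!/5! + 13!/6! - 13!/7! + 13!/8! - 13!/9! + 13!/10! - 13!/11! + 13!/12! - 13!/13!
= 6227020800 - 6227020800 + 3113510400 - 1037836800 + 259459200 - 51891840 + 8648640 - 1235520 + 154440 - 17160 + 1716 - 156 + 13 - 1
= 2290792932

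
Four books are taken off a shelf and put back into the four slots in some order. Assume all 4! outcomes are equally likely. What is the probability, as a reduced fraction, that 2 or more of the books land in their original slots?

Favorable outcomes: Σ_{i≥2} C(4,i)·!(4-i) = 6·1 + 4·0 + 1·1 = 7.
Total outcomes: 4! = 24.
Probability = 7/24 = 7/24.

7/24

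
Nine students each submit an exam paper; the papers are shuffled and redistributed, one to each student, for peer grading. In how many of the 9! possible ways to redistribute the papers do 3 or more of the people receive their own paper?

29143

Sum C(9,i)·!(9-i) for i = 3..9:
  i=3: C(9,3)·!6 = 84·265 = 22260
  i=4: C(9,4)·!5 = 126·44 = 5544
  i=5: C(9,5)·!4 = 126·9 = 1134
  i=6: C(9,6)·!3 = 84·2 = 168
  i=7: C(9,7)·!2 = 36·1 = 36
  i=8: C(9,8)·!1 = 9·0 = 0
  i=9: C(9,9)·!0 = 1·1 = 1
Total = 29143.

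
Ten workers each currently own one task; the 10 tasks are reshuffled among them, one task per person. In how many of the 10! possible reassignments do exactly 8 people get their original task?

45

Choose which 8 of the 10 are fixed: C(10,8) = 45.
The remaining 2 must be deranged: !2 = 1.
Total: 45 × 1 = 45.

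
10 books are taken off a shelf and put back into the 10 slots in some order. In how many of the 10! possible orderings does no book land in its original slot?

1334961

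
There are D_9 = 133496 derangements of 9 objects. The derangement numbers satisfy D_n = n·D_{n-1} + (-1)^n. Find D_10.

1334961

D_10 = 10·133496 + 1 = 1334961.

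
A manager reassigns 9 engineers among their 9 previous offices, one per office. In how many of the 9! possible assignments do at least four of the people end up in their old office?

# with exactly i fixed is C(9,i)·!(9-i); sum over i=4..9:
  i=4: C(9,4)·!5 = 126·44 = 5544
  i=5: C(9,5)·!4 = 126·9 = 1134
  i=6: C(9,6)·!3 = 84·2 = 168
  i=7: C(9,7)·!2 = 36·1 = 36
  i=8: C(9,8)·!1 = 9·0 = 0
  i=9: C(9,9)·!0 = 1·1 = 1
Total = 6883.

6883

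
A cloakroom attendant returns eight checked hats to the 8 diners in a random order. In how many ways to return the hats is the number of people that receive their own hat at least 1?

25487

# with exactly i fixed is C(8,i)·!(8-i); sum over i=1..8:
  i=1: C(8,1)·!7 = 8·1854 = 14832
  i=2: C(8,2)·!6 = 28·265 = 7420
  i=3: C(8,3)·!5 = 56·44 = 2464
  i=4: C(8,4)·!4 = 70·9 = 630
  i=5: C(8,5)·!3 = 56·2 = 112
  i=6: C(8,6)·!2 = 28·1 = 28
  i=7: C(8,7)·!1 = 8·0 = 0
  i=8: C(8,8)·!0 = 1·1 = 1
Total = 25487.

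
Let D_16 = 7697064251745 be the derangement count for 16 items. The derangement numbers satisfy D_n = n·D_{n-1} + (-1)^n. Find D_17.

130850092279664

D_17 = 17·7697064251745 - 1 = 130850092279664.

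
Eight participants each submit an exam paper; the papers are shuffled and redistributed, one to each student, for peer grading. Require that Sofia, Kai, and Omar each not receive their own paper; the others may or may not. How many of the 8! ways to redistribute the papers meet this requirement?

27240

Let A_j be the event that the j-th constrained one is fixed. By inclusion-exclusion over the 3 events:
Σ_{j=0}^{3} (-1)^j C(3,j)(8-j)!
= C(3,0)·8! - C(3,1)·7! + C(3,2)·6! - C(3,3)·5!
= 40320 - 15120 + 2160 - 120
= 27240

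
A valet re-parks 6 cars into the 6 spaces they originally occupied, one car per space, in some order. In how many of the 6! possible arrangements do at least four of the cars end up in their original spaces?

# with exactly i fixed is C(6,i)·!(6-i); sum over i=4..6:
  i=4: C(6,4)·!2 = 15·1 = 15
  i=5: C(6,5)·!1 = 6·0 = 0
  i=6: C(6,6)·!0 = 1·1 = 1
Total = 16.

16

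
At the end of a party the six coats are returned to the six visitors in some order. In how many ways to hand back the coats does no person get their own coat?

Use !n = n·!(n-1) + (-1)^n.
!6 = 6·44 + 1 = 265

265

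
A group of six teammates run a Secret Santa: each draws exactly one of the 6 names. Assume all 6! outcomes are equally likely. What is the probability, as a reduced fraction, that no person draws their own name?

53/144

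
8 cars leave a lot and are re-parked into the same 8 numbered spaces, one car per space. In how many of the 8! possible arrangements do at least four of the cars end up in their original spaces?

Sum C(8,i)·!(8-i) for i = 4..8:
  i=4: C(8,4)·!4 = 70·9 = 630
  i=5: C(8,5)·!3 = 56·2 = 112
  i=6: C(8,6)·!2 = 28·1 = 28
  i=7: C(8,7)·!1 = 8·0 = 0
  i=8: C(8,8)·!0 = 1·1 = 1
Total = 771.

771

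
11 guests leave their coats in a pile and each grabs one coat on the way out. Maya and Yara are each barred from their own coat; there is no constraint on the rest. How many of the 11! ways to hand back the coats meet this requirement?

Inclusion-exclusion on the 2 forbidden self-matches:
Σ_{j=0}^{2} (-1)^j C(2,j)(11-j)!
= C(2,0)·11! - C(2,1)·10! + C(2,2)·9!
= 39916800 - 7257600 + 362880
= 33022080

33022080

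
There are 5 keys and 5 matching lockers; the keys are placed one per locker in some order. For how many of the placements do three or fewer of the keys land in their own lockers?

# with exactly i fixed is C(5,i)·!(5-i); sum over i=0..3:
  i=0: C(5,0)·!5 = 1·44 = 44
  i=1: C(5,1)·!4 = 5·9 = 45
  i=2: C(5,2)·!3 = 10·2 = 20
  i=3: C(5,3)·!2 = 10·1 = 10
Total = 119.

119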